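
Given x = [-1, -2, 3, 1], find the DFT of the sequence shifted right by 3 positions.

Time shift by 3: X_shifted[k] = ω_4^(3k) · X[k]
Shifted x = [-2, 3, 1, -1]

DFT(x[n-3]) = [1, -3-4i, -3, -3+4i]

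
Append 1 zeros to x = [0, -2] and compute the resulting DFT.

Original 2-point DFT: [-2, 2]
Zero-padded 3-point DFT provides frequency interpolation.

DFT_3([x, 0, ...]) = [-2, 1.0000+1.7321i, 1.0000-1.7321i]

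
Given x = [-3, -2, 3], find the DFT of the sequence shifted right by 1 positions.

Time shift by 1: X_shifted[k] = ω_3^(1k) · X[k]
Shifted x = [3, -3, -2]

DFT(x[n-1]) = [-2, 5.5000+0.8660i, 5.5000-0.8660i]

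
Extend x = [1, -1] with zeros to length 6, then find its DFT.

Original 2-point DFT: [0, 2]
Zero-padded 6-point DFT provides frequency interpolation.

DFT_6([x, 0, ...]) = [0, 0.5000+0.8660i, 1.5000+0.8660i, 2, 1.5000-0.8660i, 0.5000-0.8660i]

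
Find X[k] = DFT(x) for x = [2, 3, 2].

X[k] = Σ(n=0 to 2) x[n] · ω_3^(nk)
where ω_3 = e^(-2πi/3)

Computing each X[k]:
X[0] = 7
X[1] = -0.5000-0.8660i
X[2] = -0.5000+0.8660i

X = [7, -0.5000-0.8660i, -0.5000+0.8660i]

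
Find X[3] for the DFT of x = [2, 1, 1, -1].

X[3] = Σ(n=0 to 3) x[n] · ω_4^(3n) where ω_4 = e^(-2πi/4)
= (2)·ω_4^0 + (1)·ω_4^3 + (1)·ω_4^6 + (-1)·ω_4^9

X[3] = 1+2i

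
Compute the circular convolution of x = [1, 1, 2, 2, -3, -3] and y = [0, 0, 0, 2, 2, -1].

(x ⊛ y)[n] = Σ(m=0 to 5) x[m] · y[(n-m) mod 6]

Computing each output sample:
(x ⊛ y)[0] = 7
(x ⊛ y)[1] = -4
(x ⊛ y)[2] = -14
(x ⊛ y)[3] = -1
(x ⊛ y)[4] = 7
(x ⊛ y)[5] = 5

x ⊛ y = [7, -4, -14, -1, 7, 5]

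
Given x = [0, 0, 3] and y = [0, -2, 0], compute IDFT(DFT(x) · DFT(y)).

(x ⊛ y)[n] = Σ(m=0 to 2) x[m] · y[(n-m) mod 3]

Computing each output sample:
(x ⊛ y)[0] = -6
(x ⊛ y)[1] = 0
(x ⊛ y)[2] = 0

x ⊛ y = [-6, 0, 0]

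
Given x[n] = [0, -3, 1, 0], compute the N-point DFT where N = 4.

X[k] = Σ(n=0 to 3) x[n] · ω_4^(nk)
where ω_4 = e^(-2πi/4)

Computing each X[k]:
X[0] = -2
X[1] = -1+3i
X[2] = 4
X[3] = -1-3i

X = [-2, -1+3i, 4, -1-3i]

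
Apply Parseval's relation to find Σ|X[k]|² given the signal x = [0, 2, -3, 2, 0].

Parseval: Σ|x[n]|² = (1/N)Σ|X[k]|², so Σ|X[k]|² = N·Σ|x[n]|² = 5·17.0000

Σ|X[k]|² = N·Σ|x[n]|² = 5·17.0000 = 85.0000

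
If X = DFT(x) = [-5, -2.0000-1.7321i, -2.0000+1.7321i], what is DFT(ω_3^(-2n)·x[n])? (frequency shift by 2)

Modulation property: DFT(ω_3^(-2n)·x[n]) = X[(k-2) mod 3], so circularly shift X by 2 positions.

X[k-2] = [-2.0000-1.7321i, -2.0000+1.7321i, -5]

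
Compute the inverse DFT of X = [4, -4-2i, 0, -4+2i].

x[n] = (1/4) Σ(k=0 to 3) X[k] · e^(2πikn/4)

Computing each x[n]:
x[0] = -1
x[1] = 2
x[2] = 3
x[3] = 0

x = [-1, 2, 3, 0]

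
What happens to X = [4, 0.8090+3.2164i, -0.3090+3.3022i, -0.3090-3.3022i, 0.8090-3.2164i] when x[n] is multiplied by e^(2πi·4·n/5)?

Modulation property: DFT(ω_5^(-4n)·x[n]) = X[(k-4) mod 5], so circularly shift X by 4 positions.

X[k-4] = [0.8090+3.2164i, -0.3090+3.3022i, -0.3090-3.3022i, 0.8090-3.2164i, 4]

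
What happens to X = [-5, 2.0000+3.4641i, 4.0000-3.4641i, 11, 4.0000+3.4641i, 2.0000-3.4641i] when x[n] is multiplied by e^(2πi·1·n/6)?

Modulation property: DFT(ω_6^(-1n)·x[n]) = X[(k-1) mod 6], so circularly shift X by 1 positions.

X[k-1] = [2.0000-3.4641i, -5, 2.0000+3.4641i, 4.0000-3.4641i, 11, 4.0000+3.4641i]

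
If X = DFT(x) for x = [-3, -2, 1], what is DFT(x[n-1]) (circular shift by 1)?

Time shift by 1: X_shifted[k] = ω_3^(1k) · X[k]
Shifted x = [1, -3, -2]

DFT(x[n-1]) = [-4, 3.5000+0.8660i, 3.5000-0.8660i]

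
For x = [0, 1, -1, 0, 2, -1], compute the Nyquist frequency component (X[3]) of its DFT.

X[3] = Σ(n=0 to 5) x[n] · ω_6^(3n) where ω_6 = e^(-2πi/6)
= (0)·ω_6^0 + (1)·ω_6^3 + (-1)·ω_6^6 + (0)·ω_6^9 + (2)·ω_6^12 + (-1)·ω_6^15

X[3] = 1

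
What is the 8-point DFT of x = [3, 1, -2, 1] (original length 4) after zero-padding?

Original 4-point DFT: [3, 5, -1, 5]
Zero-padded 8-point DFT provides frequency interpolation.

DFT_8([x, 0, ...]) = [3, 3.0000+0.5858i, 5, 3.0000-3.4142i, -1, 3.0000+3.4142i, 5, 3.0000-0.5858i]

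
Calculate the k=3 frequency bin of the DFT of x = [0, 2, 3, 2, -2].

X[3] = Σ(n=0 to 4) x[n] · ω_5^(3n) where ω_5 = e^(-2πi/5)
= (0)·ω_5^0 + (2)·ω_5^3 + (3)·ω_5^6 + (2)·ω_5^9 + (-2)·ω_5^12

X[3] = 1.5451+1.4001i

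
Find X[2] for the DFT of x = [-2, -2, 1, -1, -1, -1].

X[2] = Σ(n=0 to 5) x[n] · ω_6^(2n) where ω_6 = e^(-2πi/6)
= (-2)·ω_6^0 + (-2)·ω_6^2 + (1)·ω_6^4 + (-1)·ω_6^6 + (-1)·ω_6^8 + (-1)·ω_6^10

X[2] = -1.5000+2.5981i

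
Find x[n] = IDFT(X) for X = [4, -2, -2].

x[n] = (1/3) Σ(k=0 to 2) X[k] · e^(2πikn/3)

Computing each x[n]:
x[0] = 0
x[1] = 2
x[2] = 2

x = [0, 2, 2]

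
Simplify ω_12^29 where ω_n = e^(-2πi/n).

Since ω_12^12 = 1, powers reduce modulo 12.
29 mod 12 = 5
So ω_12^29 = ω_12^5 = e^(-2πi·5/12)

ω_12^29 = ω_12^5 = -0.8660-0.5000i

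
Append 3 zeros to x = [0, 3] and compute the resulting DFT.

Original 2-point DFT: [3, -3]
Zero-padded 5-point DFT provides frequency interpolation.

DFT_5([x, 0, ...]) = [3, 0.9271-2.8532i, -2.4271-1.7634i, -2.4271+1.7634i, 0.9271+2.8532i]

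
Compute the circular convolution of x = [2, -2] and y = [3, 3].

(x ⊛ y)[n] = Σ(m=0 to 1) x[m] · y[(n-m) mod 2]

Computing each output sample:
(x ⊛ y)[0] = 0
(x ⊛ y)[1] = 0

x ⊛ y = [0, 0]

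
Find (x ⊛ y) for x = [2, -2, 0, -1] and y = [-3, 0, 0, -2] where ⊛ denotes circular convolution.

(x ⊛ y)[n] = Σ(m=0 to 3) x[m] · y[(n-m) mod 4]

Computing each output sample:
(x ⊛ y)[0] = -2
(x ⊛ y)[1] = 6
(x ⊛ y)[2] = 2
(x ⊛ y)[3] = -1

x ⊛ y = [-2, 6, 2, -1]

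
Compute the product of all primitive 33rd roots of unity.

The primitive 33rd roots of unity are ω_33^k for k coprime to 33: k ∈ {1, 2, 4, 5, 7, 8, 10, 13, 14, 16, 17, 19, 20, 23, 25, 26, 28, 29, 31, 32}
Their product equals the constant term of the cyclotomic polynomial Φ_33(x) up to sign.
For n ≥ 3, the product of all primitive nth roots of unity is 1. (For n=1 it is 1; for n=2 it is -1.)

1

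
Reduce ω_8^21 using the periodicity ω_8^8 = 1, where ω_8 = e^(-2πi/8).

Since ω_8^8 = 1, powers reduce modulo 8.
21 mod 8 = 5
So ω_8^21 = ω_8^5 = e^(-2πi·5/8)

ω_8^21 = ω_8^5 = -0.7071+0.7071i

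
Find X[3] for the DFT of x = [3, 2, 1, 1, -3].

X[3] = Σ(n=0 to 4) x[n] · ω_5^(3n) where ω_5 = e^(-2πi/5)
= (3)·ω_5^0 + (2)·ω_5^3 + (1)·ω_5^6 + (1)·ω_5^9 + (-3)·ω_5^12

X[3] = 4.4271+2.9389i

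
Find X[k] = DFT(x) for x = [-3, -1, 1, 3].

X[k] = Σ(n=0 to 3) x[n] · ω_4^(nk)
where ω_4 = e^(-2πi/4)

Computing each X[k]:
X[0] = 0
X[1] = -4+4i
X[2] = -4
X[3] = -4-4i

X = [0, -4+4i, -4, -4-4i]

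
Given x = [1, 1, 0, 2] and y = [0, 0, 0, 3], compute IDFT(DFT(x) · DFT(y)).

(x ⊛ y)[n] = Σ(m=0 to 3) x[m] · y[(n-m) mod 4]

Computing each output sample:
(x ⊛ y)[0] = 3
(x ⊛ y)[1] = 0
(x ⊛ y)[2] = 6
(x ⊛ y)[3] = 3

x ⊛ y = [3, 0, 6, 3]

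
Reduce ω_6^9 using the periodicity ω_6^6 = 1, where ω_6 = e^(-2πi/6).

Since ω_6^6 = 1, powers reduce modulo 6.
9 mod 6 = 3
So ω_6^9 = ω_6^3 = e^(-2πi·3/6)

ω_6^9 = ω_6^3 = -1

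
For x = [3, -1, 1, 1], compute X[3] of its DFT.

X[3] = Σ(n=0 to 3) x[n] · ω_4^(3n) where ω_4 = e^(-2πi/4)
= (3)·ω_4^0 + (-1)·ω_4^3 + (1)·ω_4^6 + (1)·ω_4^9

X[3] = 2-2i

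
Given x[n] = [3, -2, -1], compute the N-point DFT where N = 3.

X[k] = Σ(n=0 to 2) x[n] · ω_3^(nk)
where ω_3 = e^(-2πi/3)

Computing each X[k]:
X[0] = 0
X[1] = 4.5000+0.8660i
X[2] = 4.5000-0.8660i

X = [0, 4.5000+0.8660i, 4.5000-0.8660i]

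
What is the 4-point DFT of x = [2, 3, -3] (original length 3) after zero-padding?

Original 3-point DFT: [2, 2.0000-5.1962i, 2.0000+5.1962i]
Zero-padded 4-point DFT provides frequency interpolation.

DFT_4([x, 0, ...]) = [2, 5-3i, -4, 5+3i]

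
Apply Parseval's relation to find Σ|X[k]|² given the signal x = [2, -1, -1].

Parseval: Σ|x[n]|² = (1/N)Σ|X[k]|², so Σ|X[k]|² = N·Σ|x[n]|² = 3·6.0000

Σ|X[k]|² = N·Σ|x[n]|² = 3·6.0000 = 18.0000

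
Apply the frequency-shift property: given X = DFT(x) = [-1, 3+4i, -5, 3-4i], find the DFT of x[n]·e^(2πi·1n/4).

Modulation property: DFT(ω_4^(-1n)·x[n]) = X[(k-1) mod 4], so circularly shift X by 1 positions.

X[k-1] = [3-4i, -1, 3+4i, -5]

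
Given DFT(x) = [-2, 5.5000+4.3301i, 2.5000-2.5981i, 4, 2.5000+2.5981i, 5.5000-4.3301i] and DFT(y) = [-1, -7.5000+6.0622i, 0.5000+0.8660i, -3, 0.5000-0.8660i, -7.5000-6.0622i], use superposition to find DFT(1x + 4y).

By linearity: DFT(1x + 4y) = 1·DFT(x) + 4·DFT(y)
= 1·[-2, 5.5000+4.3301i, 2.5000-2.5981i, 4, 2.5000+2.5981i, 5.5000-4.3301i] + 4·[-1, -7.5000+6.0622i, 0.5000+0.8660i, -3, 0.5000-0.8660i, -7.5000-6.0622i]

Computing element-wise:
Z[0] = 1·(-2) + 4·(-1) = -6
Z[1] = 1·(5.5000+4.3301i) + 4·(-7.5000+6.0622i) = -24.5000+28.5789i
Z[2] = 1·(2.5000-2.5981i) + 4·(0.5000+0.8660i) = 4.5000+0.8659i
Z[3] = 1·(4) + 4·(-3) = -8
Z[4] = 1·(2.5000+2.5981i) + 4·(0.5000-0.8660i) = 4.5000-0.8659i
Z[5] = 1·(5.5000-4.3301i) + 4·(-7.5000-6.0622i) = -24.5000-28.5789i

DFT(1x + 4y) = 1·X + 4·Y = [-6, -24.5000+28.5789i, 4.5000+0.8659i, -8, 4.5000-0.8659i, -24.5000-28.5789i]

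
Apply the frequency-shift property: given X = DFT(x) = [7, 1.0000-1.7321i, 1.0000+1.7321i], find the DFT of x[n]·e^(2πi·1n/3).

Modulation property: DFT(ω_3^(-1n)·x[n]) = X[(k-1) mod 3], so circularly shift X by 1 positions.

X[k-1] = [1.0000+1.7321i, 7, 1.0000-1.7321i]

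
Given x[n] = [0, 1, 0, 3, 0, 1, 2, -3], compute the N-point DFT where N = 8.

X[k] = Σ(n=0 to 7) x[n] · ω_8^(nk)
where ω_8 = e^(-2πi/8)

Computing each X[k]:
X[0] = 4
X[1] = -4.2426-2.2426i
X[2] = -2-2i
X[3] = 4.2426-6.2426i
X[4] = 0
X[5] = 4.2426+6.2426i
X[6] = -2+2i
X[7] = -4.2426+2.2426i

X = [4, -4.2426-2.2426i, -2-2i, 4.2426-6.2426i, 0, 4.2426+6.2426i, -2+2i, -4.2426+2.2426i]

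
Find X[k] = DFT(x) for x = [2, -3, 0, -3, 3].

X[k] = Σ(n=0 to 4) x[n] · ω_5^(nk)
where ω_5 = e^(-2πi/5)

Computing each X[k]:
X[0] = -1
X[1] = 4.4271+3.9430i
X[2] = 1.0729+6.3799i
X[3] = 1.0729-6.3799i
X[4] = 4.4271-3.9430i

X = [-1, 4.4271+3.9430i, 1.0729+6.3799i, 1.0729-6.3799i, 4.4271-3.9430i]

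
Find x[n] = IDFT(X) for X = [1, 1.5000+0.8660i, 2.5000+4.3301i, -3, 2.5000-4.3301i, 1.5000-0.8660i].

x[n] = (1/6) Σ(k=0 to 5) X[k] · e^(2πikn/6)

Computing each x[n]:
x[0] = 1
x[1] = -1
x[2] = 0
x[3] = 1
x[4] = -2
x[5] = 2

x = [1, -1, 0, 1, -2, 2]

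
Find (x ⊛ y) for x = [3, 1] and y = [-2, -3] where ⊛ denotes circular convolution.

(x ⊛ y)[n] = Σ(m=0 to 1) x[m] · y[(n-m) mod 2]

Computing each output sample:
(x ⊛ y)[0] = -9
(x ⊛ y)[1] = -11

x ⊛ y = [-9, -11]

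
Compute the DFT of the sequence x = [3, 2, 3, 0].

X[k] = Σ(n=0 to 3) x[n] · ω_4^(nk)
where ω_4 = e^(-2πi/4)

Computing each X[k]:
X[0] = 8
X[1] = -2i
X[2] = 4
X[3] = 2i

X = [8, -2i, 4, 2i]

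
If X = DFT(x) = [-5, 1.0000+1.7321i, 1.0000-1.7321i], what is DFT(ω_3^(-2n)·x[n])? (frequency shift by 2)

Modulation property: DFT(ω_3^(-2n)·x[n]) = X[(k-2) mod 3], so circularly shift X by 2 positions.

X[k-2] = [1.0000+1.7321i, 1.0000-1.7321i, -5]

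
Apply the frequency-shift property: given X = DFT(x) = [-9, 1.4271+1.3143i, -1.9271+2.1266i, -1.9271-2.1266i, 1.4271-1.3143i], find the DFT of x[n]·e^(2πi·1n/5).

Modulation property: DFT(ω_5^(-1n)·x[n]) = X[(k-1) mod 5], so circularly shift X by 1 positions.

X[k-1] = [1.4271-1.3143i, -9, 1.4271+1.3143i, -1.9271+2.1266i, -1.9271-2.1266i]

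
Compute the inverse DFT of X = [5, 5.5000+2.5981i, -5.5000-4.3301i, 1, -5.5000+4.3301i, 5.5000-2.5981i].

x[n] = (1/6) Σ(k=0 to 5) X[k] · e^(2πikn/6)

Computing each x[n]:
x[0] = 1
x[1] = 3
x[2] = -1
x[3] = -3
x[4] = 3
x[5] = 2

x = [1, 3, -1, -3, 3, 2]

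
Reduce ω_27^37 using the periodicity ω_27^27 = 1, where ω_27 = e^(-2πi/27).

Since ω_27^27 = 1, powers reduce modulo 27.
37 mod 27 = 10
So ω_27^37 = ω_27^10 = e^(-2πi·10/27)

ω_27^37 = ω_27^10 = -0.6862-0.7274i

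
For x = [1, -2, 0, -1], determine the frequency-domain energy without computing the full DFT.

Parseval: Σ|x[n]|² = (1/N)Σ|X[k]|², so Σ|X[k]|² = N·Σ|x[n]|² = 4·6.0000

Σ|X[k]|² = N·Σ|x[n]|² = 4·6.0000 = 24.0000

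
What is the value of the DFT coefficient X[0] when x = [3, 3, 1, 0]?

X[0] = Σ(n=0 to 3) x[n] · ω_4^0 = Σ x[n]
= (3) + (3) + (1) + (0)

X[0] = 7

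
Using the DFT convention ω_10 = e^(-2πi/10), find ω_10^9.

ω_10^9 = e^(-2πi·9/10)
= cos(-2π·9/10) + i·sin(-2π·9/10)
= cos(-18π/10) + i·sin(-18π/10)

ω_10^9 = cos(-18π/10) + i·sin(-18π/10) = 0.8090+0.5878i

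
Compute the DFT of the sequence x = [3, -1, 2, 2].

X[k] = Σ(n=0 to 3) x[n] · ω_4^(nk)
where ω_4 = e^(-2πi/4)

Computing each X[k]:
X[0] = 6
X[1] = 1+3i
X[2] = 4
X[3] = 1-3i

X = [6, 1+3i, 4, 1-3i]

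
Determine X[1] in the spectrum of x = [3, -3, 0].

X[1] = Σ(n=0 to 2) x[n] · ω_3^(1n) where ω_3 = e^(-2πi/3)
= (3)·ω_3^0 + (-3)·ω_3^1 + (0)·ω_3^2

X[1] = 4.5000+2.5981i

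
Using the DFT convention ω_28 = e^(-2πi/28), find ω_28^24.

ω_28^24 = e^(-2πi·24/28)
= cos(-2π·24/28) + i·sin(-2π·24/28)
= cos(-48π/28) + i·sin(-48π/28)

ω_28^24 = cos(-48π/28) + i·sin(-48π/28) = 0.6235+0.7818i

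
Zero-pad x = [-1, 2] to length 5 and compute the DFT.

Original 2-point DFT: [1, -3]
Zero-padded 5-point DFT provides frequency interpolation.

DFT_5([x, 0, ...]) = [1, -0.3820-1.9021i, -2.6180-1.1756i, -2.6180+1.1756i, -0.3820+1.9021i]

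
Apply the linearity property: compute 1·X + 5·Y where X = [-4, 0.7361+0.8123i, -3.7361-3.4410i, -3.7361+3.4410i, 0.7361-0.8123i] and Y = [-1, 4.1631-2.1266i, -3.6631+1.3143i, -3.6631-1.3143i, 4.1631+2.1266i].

By linearity: DFT(1x + 5y) = 1·DFT(x) + 5·DFT(y)
= 1·[-4, 0.7361+0.8123i, -3.7361-3.4410i, -3.7361+3.4410i, 0.7361-0.8123i] + 5·[-1, 4.1631-2.1266i, -3.6631+1.3143i, -3.6631-1.3143i, 4.1631+2.1266i]

Computing element-wise:
Z[0] = 1·(-4) + 5·(-1) = -9
Z[1] = 1·(0.7361+0.8123i) + 5·(4.1631-2.1266i) = 21.5516-9.8207i
Z[2] = 1·(-3.7361-3.4410i) + 5·(-3.6631+1.3143i) = -22.0516+3.1305i
Z[3] = 1·(-3.7361+3.4410i) + 5·(-3.6631-1.3143i) = -22.0516-3.1305i
Z[4] = 1·(0.7361-0.8123i) + 5·(4.1631+2.1266i) = 21.5516+9.8207i

DFT(1x + 5y) = 1·X + 5·Y = [-9, 21.5516-9.8207i, -22.0516+3.1305i, -22.0516-3.1305i, 21.5516+9.8207i]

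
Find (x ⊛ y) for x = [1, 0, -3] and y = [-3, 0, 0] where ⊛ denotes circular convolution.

(x ⊛ y)[n] = Σ(m=0 to 2) x[m] · y[(n-m) mod 3]

Computing each output sample:
(x ⊛ y)[0] = -3
(x ⊛ y)[1] = 0
(x ⊛ y)[2] = 9

x ⊛ y = [-3, 0, 9]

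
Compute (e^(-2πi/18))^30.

Since ω_18^18 = 1, powers reduce modulo 18.
30 mod 18 = 12
So ω_18^30 = ω_18^12 = e^(-2πi·12/18)

ω_18^30 = ω_18^12 = -0.5000+0.8660i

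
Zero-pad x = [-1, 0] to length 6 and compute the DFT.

Original 2-point DFT: [-1, -1]
Zero-padded 6-point DFT provides frequency interpolation.

DFT_6([x, 0, ...]) = [-1, -1, -1, -1, -1, -1]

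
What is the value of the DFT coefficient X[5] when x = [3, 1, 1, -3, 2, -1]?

X[5] = Σ(n=0 to 5) x[n] · ω_6^(5n) where ω_6 = e^(-2πi/6)
= (3)·ω_6^0 + (1)·ω_6^5 + (1)·ω_6^10 + (-3)·ω_6^15 + (2)·ω_6^20 + (-1)·ω_6^25

X[5] = 4.5000+0.8660i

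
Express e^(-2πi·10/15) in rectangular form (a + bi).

ω_15^10 = e^(-2πi·10/15)
= cos(-2π·10/15) + i·sin(-2π·10/15)
= cos(-20π/15) + i·sin(-20π/15)

ω_15^10 = cos(-20π/15) + i·sin(-20π/15) = -0.5000+0.8660i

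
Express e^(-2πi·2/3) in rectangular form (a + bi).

ω_3^2 = e^(-2πi·2/3)
= cos(-2π·2/3) + i·sin(-2π·2/3)
= cos(-4π/3) + i·sin(-4π/3)

ω_3^2 = cos(-4π/3) + i·sin(-4π/3) = -0.5000+0.8660i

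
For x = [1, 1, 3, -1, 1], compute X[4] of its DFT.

X[4] = Σ(n=0 to 4) x[n] · ω_5^(4n) where ω_5 = e^(-2πi/5)
= (1)·ω_5^0 + (1)·ω_5^4 + (3)·ω_5^8 + (-1)·ω_5^12 + (1)·ω_5^16

X[4] = 2.3511i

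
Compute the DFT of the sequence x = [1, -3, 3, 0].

X[k] = Σ(n=0 to 3) x[n] · ω_4^(nk)
where ω_4 = e^(-2πi/4)

Computing each X[k]:
X[0] = 1
X[1] = -2+3i
X[2] = 7
X[3] = -2-3i

X = [1, -2+3i, 7, -2-3i]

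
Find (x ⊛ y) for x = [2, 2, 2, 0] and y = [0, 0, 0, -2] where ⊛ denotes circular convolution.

(x ⊛ y)[n] = Σ(m=0 to 3) x[m] · y[(n-m) mod 4]

Computing each output sample:
(x ⊛ y)[0] = -4
(x ⊛ y)[1] = -4
(x ⊛ y)[2] = 0
(x ⊛ y)[3] = -4

x ⊛ y = [-4, -4, 0, -4]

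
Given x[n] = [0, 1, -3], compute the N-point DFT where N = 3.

X[k] = Σ(n=0 to 2) x[n] · ω_3^(nk)
where ω_3 = e^(-2πi/3)

Computing each X[k]:
X[0] = -2
X[1] = 1.0000-3.4641i
X[2] = 1.0000+3.4641i

X = [-2, 1.0000-3.4641i, 1.0000+3.4641i]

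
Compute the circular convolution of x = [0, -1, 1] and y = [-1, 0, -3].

(x ⊛ y)[n] = Σ(m=0 to 2) x[m] · y[(n-m) mod 3]

Computing each output sample:
(x ⊛ y)[0] = 3
(x ⊛ y)[1] = -2
(x ⊛ y)[2] = -1

x ⊛ y = [3, -2, -1]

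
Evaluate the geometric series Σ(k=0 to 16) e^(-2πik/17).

Sum of all nth roots of unity equals 0 for n > 1 (geometric series with r ≠ 1).

0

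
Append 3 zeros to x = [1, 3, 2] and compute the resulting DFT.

Original 3-point DFT: [6, -1.5000-0.8660i, -1.5000+0.8660i]
Zero-padded 6-point DFT provides frequency interpolation.

DFT_6([x, 0, ...]) = [6, 1.5000-4.3301i, -1.5000-0.8660i, 0, -1.5000+0.8660i, 1.5000+4.3301i]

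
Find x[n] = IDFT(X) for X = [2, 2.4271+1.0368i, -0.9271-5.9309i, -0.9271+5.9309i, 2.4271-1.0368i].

x[n] = (1/5) Σ(k=0 to 4) X[k] · e^(2πikn/5)

Computing each x[n]:
x[0] = 1
x[1] = 2
x[2] = -3
x[3] = 2
x[4] = 0

x = [1, 2, -3, 2, 0]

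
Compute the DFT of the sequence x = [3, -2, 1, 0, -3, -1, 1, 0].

X[k] = Σ(n=0 to 7) x[n] · ω_8^(nk)
where ω_8 = e^(-2πi/8)

Computing each X[k]:
X[0] = -1
X[1] = 5.2929+0.7071i
X[2] = -2+3i
X[3] = 6.7071+0.7071i
X[4] = 5
X[5] = 6.7071-0.7071i
X[6] = -2-3i
X[7] = 5.2929-0.7071i

X = [-1, 5.2929+0.7071i, -2+3i, 6.7071+0.7071i, 5, 6.7071-0.7071i, -2-3i, 5.2929-0.7071i]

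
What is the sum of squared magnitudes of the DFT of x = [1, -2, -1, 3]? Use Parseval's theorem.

Parseval: Σ|x[n]|² = (1/N)Σ|X[k]|², so Σ|X[k]|² = N·Σ|x[n]|² = 4·15.0000

Σ|X[k]|² = N·Σ|x[n]|² = 4·15.0000 = 60.0000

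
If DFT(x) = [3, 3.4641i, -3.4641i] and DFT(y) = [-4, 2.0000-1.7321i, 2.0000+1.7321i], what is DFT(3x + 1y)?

By linearity: DFT(3x + 1y) = 3·DFT(x) + 1·DFT(y)
= 3·[3, 3.4641i, -3.4641i] + 1·[-4, 2.0000-1.7321i, 2.0000+1.7321i]

Computing element-wise:
Z[0] = 3·(3) + 1·(-4) = 5
Z[1] = 3·(3.4641i) + 1·(2.0000-1.7321i) = 2.0000+8.6602i
Z[2] = 3·(-3.4641i) + 1·(2.0000+1.7321i) = 2.0000-8.6602i

DFT(3x + 1y) = 3·X + 1·Y = [5, 2.0000+8.6602i, 2.0000-8.6602i]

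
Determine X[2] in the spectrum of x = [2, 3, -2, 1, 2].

X[2] = Σ(n=0 to 4) x[n] · ω_5^(2n) where ω_5 = e^(-2πi/5)
= (2)·ω_5^0 + (3)·ω_5^2 + (-2)·ω_5^4 + (1)·ω_5^6 + (2)·ω_5^8

X[2] = -2.3541-3.4410i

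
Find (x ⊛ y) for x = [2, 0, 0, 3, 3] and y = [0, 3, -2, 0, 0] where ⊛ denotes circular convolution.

(x ⊛ y)[n] = Σ(m=0 to 4) x[m] · y[(n-m) mod 5]

Computing each output sample:
(x ⊛ y)[0] = 3
(x ⊛ y)[1] = 0
(x ⊛ y)[2] = -4
(x ⊛ y)[3] = 0
(x ⊛ y)[4] = 9

x ⊛ y = [3, 0, -4, 0, 9]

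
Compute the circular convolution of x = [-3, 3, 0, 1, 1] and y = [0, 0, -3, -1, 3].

(x ⊛ y)[n] = Σ(m=0 to 4) x[m] · y[(n-m) mod 5]

Computing each output sample:
(x ⊛ y)[0] = 6
(x ⊛ y)[1] = -4
(x ⊛ y)[2] = 11
(x ⊛ y)[3] = -3
(x ⊛ y)[4] = -12

x ⊛ y = [6, -4, 11, -3, -12]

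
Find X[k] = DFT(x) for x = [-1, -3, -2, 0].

X[k] = Σ(n=0 to 3) x[n] · ω_4^(nk)
where ω_4 = e^(-2πi/4)

Computing each X[k]:
X[0] = -6
X[1] = 1+3i
X[2] = 0
X[3] = 1-3i

X = [-6, 1+3i, 0, 1-3i]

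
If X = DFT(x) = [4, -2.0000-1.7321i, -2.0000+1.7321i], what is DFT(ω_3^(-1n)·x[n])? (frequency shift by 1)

Modulation property: DFT(ω_3^(-1n)·x[n]) = X[(k-1) mod 3], so circularly shift X by 1 positions.

X[k-1] = [-2.0000+1.7321i, 4, -2.0000-1.7321i]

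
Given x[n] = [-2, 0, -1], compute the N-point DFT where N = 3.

X[k] = Σ(n=0 to 2) x[n] · ω_3^(nk)
where ω_3 = e^(-2πi/3)

Computing each X[k]:
X[0] = -3
X[1] = -1.5000-0.8660i
X[2] = -1.5000+0.8660i

X = [-3, -1.5000-0.8660i, -1.5000+0.8660i]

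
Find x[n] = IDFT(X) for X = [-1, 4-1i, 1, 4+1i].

x[n] = (1/4) Σ(k=0 to 3) X[k] · e^(2πikn/4)

Computing each x[n]:
x[0] = 2
x[1] = 0
x[2] = -2
x[3] = -1

x = [2, 0, -2, -1]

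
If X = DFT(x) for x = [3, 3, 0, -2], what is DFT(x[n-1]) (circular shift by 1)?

Time shift by 1: X_shifted[k] = ω_4^(1k) · X[k]
Shifted x = [-2, 3, 3, 0]

DFT(x[n-1]) = [4, -5-3i, -2, -5+3i]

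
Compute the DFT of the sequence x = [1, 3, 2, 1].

X[k] = Σ(n=0 to 3) x[n] · ω_4^(nk)
where ω_4 = e^(-2πi/4)

Computing each X[k]:
X[0] = 7
X[1] = -1-2i
X[2] = -1
X[3] = -1+2i

X = [7, -1-2i, -1, -1+2i]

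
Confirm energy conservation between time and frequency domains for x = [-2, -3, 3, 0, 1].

Time domain:
Σ|x[n]|² = |-2|² + |-3|² + |3|² + |0|² + |1|² = 23.0000

Frequency domain:
(1/5)Σ|X[k]|² = (1/5)(|-1|² + |-5.0451+2.0409i|² + |0.5451+5.2043i|² + |0.5451-5.2043i|² + |-5.0451-2.0409i|²) = (1/5)·115.0000 = 23.0000

Both sides agree, confirming Parseval's theorem.

Σ|x[n]|² = (1/N)Σ|X[k]|² = 23.0000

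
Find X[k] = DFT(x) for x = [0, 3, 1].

X[k] = Σ(n=0 to 2) x[n] · ω_3^(nk)
where ω_3 = e^(-2πi/3)

Computing each X[k]:
X[0] = 4
X[1] = -2.0000-1.7321i
X[2] = -2.0000+1.7321i

X = [4, -2.0000-1.7321i, -2.0000+1.7321i]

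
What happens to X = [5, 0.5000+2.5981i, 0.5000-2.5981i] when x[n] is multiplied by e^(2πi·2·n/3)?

Modulation property: DFT(ω_3^(-2n)·x[n]) = X[(k-2) mod 3], so circularly shift X by 2 positions.

X[k-2] = [0.5000+2.5981i, 0.5000-2.5981i, 5]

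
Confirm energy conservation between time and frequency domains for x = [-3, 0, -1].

Time domain:
Σ|x[n]|² = |-3|² + |0|² + |-1|² = 10.0000

Frequency domain:
(1/3)Σ|X[k]|² = (1/3)(|-4|² + |-2.5000-0.8660i|² + |-2.5000+0.8660i|²) = (1/3)·30.0000 = 10.0000

Both sides agree, confirming Parseval's theorem.

Σ|x[n]|² = (1/N)Σ|X[k]|² = 10.0000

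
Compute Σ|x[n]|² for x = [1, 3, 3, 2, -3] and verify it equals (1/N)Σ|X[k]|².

Time domain:
Σ|x[n]|² = |1|² + |3|² + |3|² + |2|² + |-3|² = 32.0000

Frequency domain:
(1/5)Σ|X[k]|² = (1/5)(|6|² + |-3.0451-6.2941i|² + |2.5451-2.5757i|² + |2.5451+2.5757i|² + |-3.0451+6.2941i|²) = (1/5)·160.0000 = 32.0000

Both sides agree, confirming Parseval's theorem.

Σ|x[n]|² = (1/N)Σ|X[k]|² = 32.0000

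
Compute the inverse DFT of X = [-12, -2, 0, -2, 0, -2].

x[n] = (1/6) Σ(k=0 to 5) X[k] · e^(2πikn/6)

Computing each x[n]:
x[0] = -3
x[1] = -2
x[2] = -2
x[3] = -1
x[4] = -2
x[5] = -2

x = [-3, -2, -2, -1, -2, -2]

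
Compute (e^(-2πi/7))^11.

Since ω_7^7 = 1, powers reduce modulo 7.
11 mod 7 = 4
So ω_7^11 = ω_7^4 = e^(-2πi·4/7)

ω_7^11 = ω_7^4 = -0.9010+0.4339i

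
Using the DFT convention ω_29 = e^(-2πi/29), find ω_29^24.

ω_29^24 = e^(-2πi·24/29)
= cos(-2π·24/29) + i·sin(-2π·24/29)
= cos(-48π/29) + i·sin(-48π/29)

ω_29^24 = cos(-48π/29) + i·sin(-48π/29) = 0.4684+0.8835i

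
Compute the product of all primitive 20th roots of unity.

The primitive 20th roots of unity are ω_20^k for k coprime to 20: k ∈ {1, 3, 7, 9, 11, 13, 17, 19}
Their product equals the constant term of the cyclotomic polynomial Φ_20(x) up to sign.
For n ≥ 3, the product of all primitive nth roots of unity is 1. (For n=1 it is 1; for n=2 it is -1.)

1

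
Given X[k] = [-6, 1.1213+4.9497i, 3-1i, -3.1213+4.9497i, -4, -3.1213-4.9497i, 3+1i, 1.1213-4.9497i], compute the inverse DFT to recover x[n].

x[n] = (1/8) Σ(k=0 to 7) X[k] · e^(2πikn/8)

Computing each x[n]:
x[0] = -1
x[1] = -1
x[2] = -2
x[3] = -3
x[4] = 0
x[5] = 1
x[6] = -2
x[7] = 2

x = [-1, -1, -2, -3, 0, 1, -2, 2]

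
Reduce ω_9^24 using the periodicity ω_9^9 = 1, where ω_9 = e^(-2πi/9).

Since ω_9^9 = 1, powers reduce modulo 9.
24 mod 9 = 6
So ω_9^24 = ω_9^6 = e^(-2πi·6/9)

ω_9^24 = ω_9^6 = -0.5000+0.8660i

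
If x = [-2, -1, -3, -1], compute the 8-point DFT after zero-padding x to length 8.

Original 4-point DFT: [-7, 1, -3, 1]
Zero-padded 8-point DFT provides frequency interpolation.

DFT_8([x, 0, ...]) = [-7, -2.0000+4.4142i, 1, -2.0000-1.5858i, -3, -2.0000+1.5858i, 1, -2.0000-4.4142i]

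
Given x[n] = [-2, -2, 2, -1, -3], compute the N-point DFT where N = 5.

X[k] = Σ(n=0 to 4) x[n] · ω_5^(nk)
where ω_5 = e^(-2πi/5)

Computing each X[k]:
X[0] = -6
X[1] = -4.3541-2.7144i
X[2] = 2.3541+2.2654i
X[3] = 2.3541-2.2654i
X[4] = -4.3541+2.7144i

X = [-6, -4.3541-2.7144i, 2.3541+2.2654i, 2.3541-2.2654i, -4.3541+2.7144i]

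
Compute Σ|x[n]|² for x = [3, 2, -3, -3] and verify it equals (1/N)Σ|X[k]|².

Time domain:
Σ|x[n]|² = |3|² + |2|² + |-3|² + |-3|² = 31.0000

Frequency domain:
(1/4)Σ|X[k]|² = (1/4)(|-1|² + |6-5i|² + |1|² + |6+5i|²) = (1/4)·124.0000 = 31.0000

Both sides agree, confirming Parseval's theorem.

Σ|x[n]|² = (1/N)Σ|X[k]|² = 31.0000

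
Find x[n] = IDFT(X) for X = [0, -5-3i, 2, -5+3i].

x[n] = (1/4) Σ(k=0 to 3) X[k] · e^(2πikn/4)

Computing each x[n]:
x[0] = -2
x[1] = 1
x[2] = 3
x[3] = -2

x = [-2, 1, 3, -2]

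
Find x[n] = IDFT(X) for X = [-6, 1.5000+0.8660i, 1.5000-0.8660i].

x[n] = (1/3) Σ(k=0 to 2) X[k] · e^(2πikn/3)

Computing each x[n]:
x[0] = -1
x[1] = -3
x[2] = -2

x = [-1, -3, -2]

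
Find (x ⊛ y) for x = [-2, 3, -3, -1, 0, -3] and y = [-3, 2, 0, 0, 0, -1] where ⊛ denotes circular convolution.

(x ⊛ y)[n] = Σ(m=0 to 5) x[m] · y[(n-m) mod 6]

Computing each output sample:
(x ⊛ y)[0] = -3
(x ⊛ y)[1] = -10
(x ⊛ y)[2] = 16
(x ⊛ y)[3] = -3
(x ⊛ y)[4] = 1
(x ⊛ y)[5] = 11

x ⊛ y = [-3, -10, 16, -3, 1, 11]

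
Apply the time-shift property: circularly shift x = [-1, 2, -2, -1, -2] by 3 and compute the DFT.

Time shift by 3: X_shifted[k] = ω_5^(3k) · X[k]
Shifted x = [-2, -1, -2, -1, 2]

DFT(x[n-3]) = [-4, 0.7361+3.4410i, -3.7361+0.8123i, -3.7361-0.8123i, 0.7361-3.4410i]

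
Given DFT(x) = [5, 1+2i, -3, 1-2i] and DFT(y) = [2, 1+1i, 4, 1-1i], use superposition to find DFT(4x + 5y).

By linearity: DFT(4x + 5y) = 4·DFT(x) + 5·DFT(y)
= 4·[5, 1+2i, -3, 1-2i] + 5·[2, 1+1i, 4, 1-1i]

Computing element-wise:
Z[0] = 4·(5) + 5·(2) = 30
Z[1] = 4·(1+2i) + 5·(1+1i) = 9+13i
Z[2] = 4·(-3) + 5·(4) = 8
Z[3] = 4·(1-2i) + 5·(1-1i) = 9-13i

DFT(4x + 5y) = 4·X + 5·Y = [30, 9+13i, 8, 9-13i]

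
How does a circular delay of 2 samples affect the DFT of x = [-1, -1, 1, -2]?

Time shift by 2: X_shifted[k] = ω_4^(2k) · X[k]
Shifted x = [1, -2, -1, -1]

DFT(x[n-2]) = [-3, 2+1i, 3, 2-1i]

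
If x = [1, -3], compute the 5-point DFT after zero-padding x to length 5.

Original 2-point DFT: [-2, 4]
Zero-padded 5-point DFT provides frequency interpolation.

DFT_5([x, 0, ...]) = [-2, 0.0729+2.8532i, 3.4271+1.7634i, 3.4271-1.7634i, 0.0729-2.8532i]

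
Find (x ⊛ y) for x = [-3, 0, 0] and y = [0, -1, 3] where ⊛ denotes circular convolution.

(x ⊛ y)[n] = Σ(m=0 to 2) x[m] · y[(n-m) mod 3]

Computing each output sample:
(x ⊛ y)[0] = 0
(x ⊛ y)[1] = 3
(x ⊛ y)[2] = -9

x ⊛ y = [0, 3, -9]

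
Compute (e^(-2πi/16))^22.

Since ω_16^16 = 1, powers reduce modulo 16.
22 mod 16 = 6
So ω_16^22 = ω_16^6 = e^(-2πi·6/16)

ω_16^22 = ω_16^6 = -0.7071-0.7071i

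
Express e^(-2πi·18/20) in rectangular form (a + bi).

ω_20^18 = e^(-2πi·18/20)
= cos(-2π·18/20) + i·sin(-2π·18/20)
= cos(-36π/20) + i·sin(-36π/20)

ω_20^18 = cos(-36π/20) + i·sin(-36π/20) = 0.8090+0.5878i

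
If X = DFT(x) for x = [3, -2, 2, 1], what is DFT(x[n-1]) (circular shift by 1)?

Time shift by 1: X_shifted[k] = ω_4^(1k) · X[k]
Shifted x = [1, 3, -2, 2]

DFT(x[n-1]) = [4, 3-1i, -6, 3+1i]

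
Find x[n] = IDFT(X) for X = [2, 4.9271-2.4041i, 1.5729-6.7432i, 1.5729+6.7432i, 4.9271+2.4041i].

x[n] = (1/5) Σ(k=0 to 4) X[k] · e^(2πikn/5)

Computing each x[n]:
x[0] = 3
x[1] = 3
x[2] = -3
x[3] = 1
x[4] = -2

x = [3, 3, -3, 1, -2]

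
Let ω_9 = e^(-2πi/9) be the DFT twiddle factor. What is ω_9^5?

ω_9^5 = e^(-2πi·5/9)
= cos(-2π·5/9) + i·sin(-2π·5/9)
= cos(-10π/9) + i·sin(-10π/9)

ω_9^5 = cos(-10π/9) + i·sin(-10π/9) = -0.9397+0.3420i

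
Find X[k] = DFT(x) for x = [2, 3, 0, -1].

X[k] = Σ(n=0 to 3) x[n] · ω_4^(nk)
where ω_4 = e^(-2πi/4)

Computing each X[k]:
X[0] = 4
X[1] = 2-4i
X[2] = 0
X[3] = 2+4i

X = [4, 2-4i, 0, 2+4i]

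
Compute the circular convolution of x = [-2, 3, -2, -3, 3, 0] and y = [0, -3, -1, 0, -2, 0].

(x ⊛ y)[n] = Σ(m=0 to 5) x[m] · y[(n-m) mod 6]

Computing each output sample:
(x ⊛ y)[0] = 1
(x ⊛ y)[1] = 12
(x ⊛ y)[2] = -13
(x ⊛ y)[3] = 3
(x ⊛ y)[4] = 15
(x ⊛ y)[5] = -12

x ⊛ y = [1, 12, -13, 3, 15, -12]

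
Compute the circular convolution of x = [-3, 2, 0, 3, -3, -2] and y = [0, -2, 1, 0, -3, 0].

(x ⊛ y)[n] = Σ(m=0 to 5) x[m] · y[(n-m) mod 6]

Computing each output sample:
(x ⊛ y)[0] = 1
(x ⊛ y)[1] = -5
(x ⊛ y)[2] = 2
(x ⊛ y)[3] = 8
(x ⊛ y)[4] = 3
(x ⊛ y)[5] = 3

x ⊛ y = [1, -5, 2, 8, 3, 3]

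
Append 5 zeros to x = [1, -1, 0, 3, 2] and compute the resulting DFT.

Original 5-point DFT: [5, -1.1180+4.6165i, 1.1180-1.0898i, 1.1180+1.0898i, -1.1180-4.6165i]
Zero-padded 10-point DFT provides frequency interpolation.

DFT_10([x, 0, ...]) = [5, -2.3541-3.4410i, -1.1180+4.6165i, 4.3541+0.8123i, 1.1180-1.0898i, 1, 1.1180+1.0898i, 4.3541-0.8123i, -1.1180-4.6165i, -2.3541+3.4410i]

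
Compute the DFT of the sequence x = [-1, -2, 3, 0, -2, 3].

X[k] = Σ(n=0 to 5) x[n] · ω_6^(nk)
where ω_6 = e^(-2πi/6)

Computing each X[k]:
X[0] = 1
X[1] = -1
X[2] = -2.0000+8.6603i
X[3] = -1
X[4] = -2.0000-8.6603i
X[5] = -1

X = [1, -1, -2.0000+8.6603i, -1, -2.0000-8.6603i, -1]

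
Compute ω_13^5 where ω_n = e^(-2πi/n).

ω_13^5 = e^(-2πi·5/13)
= cos(-2π·5/13) + i·sin(-2π·5/13)
= cos(-10π/13) + i·sin(-10π/13)

ω_13^5 = cos(-10π/13) + i·sin(-10π/13) = -0.7485-0.6631i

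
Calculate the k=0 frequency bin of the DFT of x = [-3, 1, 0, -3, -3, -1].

X[0] = Σ(n=0 to 5) x[n] · ω_6^0 = Σ x[n]
= (-3) + (1) + (0) + (-3) + (-3) + (-1)

X[0] = -9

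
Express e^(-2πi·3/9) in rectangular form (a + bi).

ω_9^3 = e^(-2πi·3/9)
= cos(-2π·3/9) + i·sin(-2π·3/9)
= cos(-6π/9) + i·sin(-6π/9)

ω_9^3 = cos(-6π/9) + i·sin(-6π/9) = -0.5000-0.8660i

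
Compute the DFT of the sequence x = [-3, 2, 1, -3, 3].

X[k] = Σ(n=0 to 4) x[n] · ω_5^(nk)
where ω_5 = e^(-2πi/5)

Computing each X[k]:
X[0] = 0
X[1] = 0.1631-1.4001i
X[2] = -7.6631+4.3920i
X[3] = -7.6631-4.3920i
X[4] = 0.1631+1.4001i

X = [0, 0.1631-1.4001i, -7.6631+4.3920i, -7.6631-4.3920i, 0.1631+1.4001i]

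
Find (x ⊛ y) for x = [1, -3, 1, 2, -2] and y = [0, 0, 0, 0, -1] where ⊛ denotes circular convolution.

(x ⊛ y)[n] = Σ(m=0 to 4) x[m] · y[(n-m) mod 5]

Computing each output sample:
(x ⊛ y)[0] = 3
(x ⊛ y)[1] = -1
(x ⊛ y)[2] = -2
(x ⊛ y)[3] = 2
(x ⊛ y)[4] = -1

x ⊛ y = [3, -1, -2, 2, -1]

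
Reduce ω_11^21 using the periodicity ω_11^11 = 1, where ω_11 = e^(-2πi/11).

Since ω_11^11 = 1, powers reduce modulo 11.
21 mod 11 = 10
So ω_11^21 = ω_11^10 = e^(-2πi·10/11)

ω_11^21 = ω_11^10 = 0.8413+0.5406i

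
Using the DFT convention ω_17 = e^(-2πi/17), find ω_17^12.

ω_17^12 = e^(-2πi·12/17)
= cos(-2π·12/17) + i·sin(-2π·12/17)
= cos(-24π/17) + i·sin(-24π/17)

ω_17^12 = cos(-24π/17) + i·sin(-24π/17) = -0.2737+0.9618i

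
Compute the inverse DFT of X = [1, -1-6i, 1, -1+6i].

x[n] = (1/4) Σ(k=0 to 3) X[k] · e^(2πikn/4)

Computing each x[n]:
x[0] = 0
x[1] = 3
x[2] = 1
x[3] = -3

x = [0, 3, 1, -3]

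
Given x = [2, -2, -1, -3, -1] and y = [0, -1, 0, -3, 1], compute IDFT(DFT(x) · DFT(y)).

(x ⊛ y)[n] = Σ(m=0 to 4) x[m] · y[(n-m) mod 5]

Computing each output sample:
(x ⊛ y)[0] = 2
(x ⊛ y)[1] = 6
(x ⊛ y)[2] = 2
(x ⊛ y)[3] = -6
(x ⊛ y)[4] = 11

x ⊛ y = [2, 6, 2, -6, 11]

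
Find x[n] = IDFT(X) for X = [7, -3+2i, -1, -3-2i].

x[n] = (1/4) Σ(k=0 to 3) X[k] · e^(2πikn/4)

Computing each x[n]:
x[0] = 0
x[1] = 1
x[2] = 3
x[3] = 3

x = [0, 1, 3, 3]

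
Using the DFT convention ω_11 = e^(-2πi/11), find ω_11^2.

ω_11^2 = e^(-2πi·2/11)
= cos(-2π·2/11) + i·sin(-2π·2/11)
= cos(-4π/11) + i·sin(-4π/11)

ω_11^2 = cos(-4π/11) + i·sin(-4π/11) = 0.4154-0.9096i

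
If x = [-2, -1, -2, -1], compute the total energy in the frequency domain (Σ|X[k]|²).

Parseval: Σ|x[n]|² = (1/N)Σ|X[k]|², so Σ|X[k]|² = N·Σ|x[n]|² = 4·10.0000

Σ|X[k]|² = N·Σ|x[n]|² = 4·10.0000 = 40.0000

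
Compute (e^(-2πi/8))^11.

Since ω_8^8 = 1, powers reduce modulo 8.
11 mod 8 = 3
So ω_8^11 = ω_8^3 = e^(-2πi·3/8)

ω_8^11 = ω_8^3 = -0.7071-0.7071i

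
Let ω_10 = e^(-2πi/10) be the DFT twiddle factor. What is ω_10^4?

ω_10^4 = e^(-2πi·4/10)
= cos(-2π·4/10) + i·sin(-2π·4/10)
= cos(-8π/10) + i·sin(-8π/10)

ω_10^4 = cos(-8π/10) + i·sin(-8π/10) = -0.8090-0.5878i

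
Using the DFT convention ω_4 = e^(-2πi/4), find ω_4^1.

ω_4^1 = e^(-2πi·1/4)
= cos(-2π·1/4) + i·sin(-2π·1/4)
= cos(-2π/4) + i·sin(-2π/4)

ω_4^1 = cos(-2π/4) + i·sin(-2π/4) = -1i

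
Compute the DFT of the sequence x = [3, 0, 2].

X[k] = Σ(n=0 to 2) x[n] · ω_3^(nk)
where ω_3 = e^(-2πi/3)

Computing each X[k]:
X[0] = 5
X[1] = 2.0000+1.7321i
X[2] = 2.0000-1.7321i

X = [5, 2.0000+1.7321i, 2.0000-1.7321i]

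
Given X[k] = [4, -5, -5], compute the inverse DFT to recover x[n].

x[n] = (1/3) Σ(k=0 to 2) X[k] · e^(2πikn/3)

Computing each x[n]:
x[0] = -2
x[1] = 3
x[2] = 3

x = [-2, 3, 3]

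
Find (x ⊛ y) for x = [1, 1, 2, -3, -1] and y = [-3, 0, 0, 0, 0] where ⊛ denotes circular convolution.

(x ⊛ y)[n] = Σ(m=0 to 4) x[m] · y[(n-m) mod 5]

Computing each output sample:
(x ⊛ y)[0] = -3
(x ⊛ y)[1] = -3
(x ⊛ y)[2] = -6
(x ⊛ y)[3] = 9
(x ⊛ y)[4] = 3

x ⊛ y = [-3, -3, -6, 9, 3]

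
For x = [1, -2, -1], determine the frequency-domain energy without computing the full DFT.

Parseval: Σ|x[n]|² = (1/N)Σ|X[k]|², so Σ|X[k]|² = N·Σ|x[n]|² = 3·6.0000

Σ|X[k]|² = N·Σ|x[n]|² = 3·6.0000 = 18.0000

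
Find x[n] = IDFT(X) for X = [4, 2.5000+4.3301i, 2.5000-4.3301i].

x[n] = (1/3) Σ(k=0 to 2) X[k] · e^(2πikn/3)

Computing each x[n]:
x[0] = 3
x[1] = -2
x[2] = 3

x = [3, -2, 3]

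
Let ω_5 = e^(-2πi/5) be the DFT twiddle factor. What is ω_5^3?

ω_5^3 = e^(-2πi·3/5)
= cos(-2π·3/5) + i·sin(-2π·3/5)
= cos(-6π/5) + i·sin(-6π/5)

ω_5^3 = cos(-6π/5) + i·sin(-6π/5) = -0.8090+0.5878i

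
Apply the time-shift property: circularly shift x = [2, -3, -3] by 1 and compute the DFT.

Time shift by 1: X_shifted[k] = ω_3^(1k) · X[k]
Shifted x = [-3, 2, -3]

DFT(x[n-1]) = [-4, -2.5000-4.3301i, -2.5000+4.3301i]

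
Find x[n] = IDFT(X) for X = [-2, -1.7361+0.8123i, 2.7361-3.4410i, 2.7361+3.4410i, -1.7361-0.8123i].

x[n] = (1/5) Σ(k=0 to 4) X[k] · e^(2πikn/5)

Computing each x[n]:
x[0] = 0
x[1] = -1
x[2] = -1
x[3] = 2
x[4] = -2

x = [0, -1, -1, 2, -2]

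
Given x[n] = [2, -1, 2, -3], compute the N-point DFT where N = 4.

X[k] = Σ(n=0 to 3) x[n] · ω_4^(nk)
where ω_4 = e^(-2πi/4)

Computing each X[k]:
X[0] = 0
X[1] = -2i
X[2] = 8
X[3] = 2i

X = [0, -2i, 8, 2i]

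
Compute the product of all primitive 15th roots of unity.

The primitive 15th roots of unity are ω_15^k for k coprime to 15: k ∈ {1, 2, 4, 7, 8, 11, 13, 14}
Their product equals the constant term of the cyclotomic polynomial Φ_15(x) up to sign.
For n ≥ 3, the product of all primitive nth roots of unity is 1. (For n=1 it is 1; for n=2 it is -1.)

1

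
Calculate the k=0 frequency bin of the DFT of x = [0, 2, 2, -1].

X[0] = Σ(n=0 to 3) x[n] · ω_4^0 = Σ x[n]
= (0) + (2) + (2) + (-1)

X[0] = 3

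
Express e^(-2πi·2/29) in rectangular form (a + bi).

ω_29^2 = e^(-2πi·2/29)
= cos(-2π·2/29) + i·sin(-2π·2/29)
= cos(-4π/29) + i·sin(-4π/29)

ω_29^2 = cos(-4π/29) + i·sin(-4π/29) = 0.9076-0.4199i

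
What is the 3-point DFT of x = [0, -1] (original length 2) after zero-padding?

Original 2-point DFT: [-1, 1]
Zero-padded 3-point DFT provides frequency interpolation.

DFT_3([x, 0, ...]) = [-1, 0.5000+0.8660i, 0.5000-0.8660i]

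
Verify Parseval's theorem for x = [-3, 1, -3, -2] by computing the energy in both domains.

Time domain:
Σ|x[n]|² = |-3|² + |1|² + |-3|² + |-2|² = 23.0000

Frequency domain:
(1/4)Σ|X[k]|² = (1/4)(|-7|² + |-3i|² + |-5|² + |3i|²) = (1/4)·92.0000 = 23.0000

Both sides agree, confirming Parseval's theorem.

Σ|x[n]|² = (1/N)Σ|X[k]|² = 23.0000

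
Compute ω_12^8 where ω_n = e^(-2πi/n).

ω_12^8 = e^(-2πi·8/12)
= cos(-2π·8/12) + i·sin(-2π·8/12)
= cos(-16π/12) + i·sin(-16π/12)

ω_12^8 = cos(-16π/12) + i·sin(-16π/12) = -0.5000+0.8660i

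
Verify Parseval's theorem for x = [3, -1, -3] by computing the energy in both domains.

Time domain:
Σ|x[n]|² = |3|² + |-1|² + |-3|² = 19.0000

Frequency domain:
(1/3)Σ|X[k]|² = (1/3)(|-1|² + |5.0000-1.7321i|² + |5.0000+1.7321i|²) = (1/3)·57.0000 = 19.0000

Both sides agree, confirming Parseval's theorem.

Σ|x[n]|² = (1/N)Σ|X[k]|² = 19.0000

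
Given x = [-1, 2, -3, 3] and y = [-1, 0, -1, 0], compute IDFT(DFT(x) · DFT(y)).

(x ⊛ y)[n] = Σ(m=0 to 3) x[m] · y[(n-m) mod 4]

Computing each output sample:
(x ⊛ y)[0] = 4
(x ⊛ y)[1] = -5
(x ⊛ y)[2] = 4
(x ⊛ y)[3] = -5

x ⊛ y = [4, -5, 4, -5]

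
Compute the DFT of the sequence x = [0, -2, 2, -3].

X[k] = Σ(n=0 to 3) x[n] · ω_4^(nk)
where ω_4 = e^(-2πi/4)

Computing each X[k]:
X[0] = -3
X[1] = -2-1i
X[2] = 7
X[3] = -2+1i

X = [-3, -2-1i, 7, -2+1i]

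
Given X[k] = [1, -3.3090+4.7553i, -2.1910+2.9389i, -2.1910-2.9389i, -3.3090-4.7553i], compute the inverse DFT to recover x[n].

x[n] = (1/5) Σ(k=0 to 4) X[k] · e^(2πikn/5)

Computing each x[n]:
x[0] = -2
x[1] = -2
x[2] = 1
x[3] = 1
x[4] = 3

x = [-2, -2, 1, 1, 3]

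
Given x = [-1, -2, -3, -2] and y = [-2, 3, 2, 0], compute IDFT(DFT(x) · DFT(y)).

(x ⊛ y)[n] = Σ(m=0 to 3) x[m] · y[(n-m) mod 4]

Computing each output sample:
(x ⊛ y)[0] = -10
(x ⊛ y)[1] = -3
(x ⊛ y)[2] = -2
(x ⊛ y)[3] = -9

x ⊛ y = [-10, -3, -2, -9]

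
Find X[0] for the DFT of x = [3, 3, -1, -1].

X[0] = Σ(n=0 to 3) x[n] · ω_4^0 = Σ x[n]
= (3) + (3) + (-1) + (-1)

X[0] = 4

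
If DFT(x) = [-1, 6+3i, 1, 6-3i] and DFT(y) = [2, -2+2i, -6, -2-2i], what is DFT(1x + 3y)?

By linearity: DFT(1x + 3y) = 1·DFT(x) + 3·DFT(y)
= 1·[-1, 6+3i, 1, 6-3i] + 3·[2, -2+2i, -6, -2-2i]

Computing element-wise:
Z[0] = 1·(-1) + 3·(2) = 5
Z[1] = 1·(6+3i) + 3·(-2+2i) = 9i
Z[2] = 1·(1) + 3·(-6) = -17
Z[3] = 1·(6-3i) + 3·(-2-2i) = -9i

DFT(1x + 3y) = 1·X + 3·Y = [5, 9i, -17, -9i]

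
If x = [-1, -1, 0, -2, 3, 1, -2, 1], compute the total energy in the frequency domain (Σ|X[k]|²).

Parseval: Σ|x[n]|² = (1/N)Σ|X[k]|², so Σ|X[k]|² = N·Σ|x[n]|² = 8·21.0000

Σ|X[k]|² = N·Σ|x[n]|² = 8·21.0000 = 168.0000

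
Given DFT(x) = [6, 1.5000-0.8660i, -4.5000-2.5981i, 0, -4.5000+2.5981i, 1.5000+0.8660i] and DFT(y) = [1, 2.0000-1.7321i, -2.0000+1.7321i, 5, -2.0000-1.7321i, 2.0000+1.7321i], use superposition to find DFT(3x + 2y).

By linearity: DFT(3x + 2y) = 3·DFT(x) + 2·DFT(y)
= 3·[6, 1.5000-0.8660i, -4.5000-2.5981i, 0, -4.5000+2.5981i, 1.5000+0.8660i] + 2·[1, 2.0000-1.7321i, -2.0000+1.7321i, 5, -2.0000-1.7321i, 2.0000+1.7321i]

Computing element-wise:
Z[0] = 3·(6) + 2·(1) = 20
Z[1] = 3·(1.5000-0.8660i) + 2·(2.0000-1.7321i) = 8.5000-6.0622i
Z[2] = 3·(-4.5000-2.5981i) + 2·(-2.0000+1.7321i) = -17.5000-4.3301i
Z[3] = 3·(0) + 2·(5) = 10
Z[4] = 3·(-4.5000+2.5981i) + 2·(-2.0000-1.7321i) = -17.5000+4.3301i
Z[5] = 3·(1.5000+0.8660i) + 2·(2.0000+1.7321i) = 8.5000+6.0622i

DFT(3x + 2y) = 3·X + 2·Y = [20, 8.5000-6.0622i, -17.5000-4.3301i, 10, -17.5000+4.3301i, 8.5000+6.0622i]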